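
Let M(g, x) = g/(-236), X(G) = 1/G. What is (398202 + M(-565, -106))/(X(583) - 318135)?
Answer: -54788146171/43771558144 ≈ -1.2517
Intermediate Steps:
M(g, x) = -g/236 (M(g, x) = g*(-1/236) = -g/236)
(398202 + M(-565, -106))/(X(583) - 318135) = (398202 - 1/236*(-565))/(1/583 - 318135) = (398202 + 565/236)/(1/583 - 318135) = 93976237/(236*(-185472704/583)) = (93976237/236)*(-583/185472704) = -54788146171/43771558144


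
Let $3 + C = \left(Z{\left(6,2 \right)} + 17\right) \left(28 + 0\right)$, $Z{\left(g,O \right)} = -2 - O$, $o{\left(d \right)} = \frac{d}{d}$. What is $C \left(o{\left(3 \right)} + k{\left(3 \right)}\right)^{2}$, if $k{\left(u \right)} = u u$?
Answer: $36100$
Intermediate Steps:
$o{\left(d \right)} = 1$
$k{\left(u \right)} = u^{2}$
$C = 361$ ($C = -3 + \left(\left(-2 - 2\right) + 17\right) \left(28 + 0\right) = -3 + \left(\left(-2 - 2\right) + 17\right) 28 = -3 + \left(-4 + 17\right) 28 = -3 + 13 \cdot 28 = -3 + 364 = 361$)
$C \left(o{\left(3 \right)} + k{\left(3 \right)}\right)^{2} = 361 \left(1 + 3^{2}\right)^{2} = 361 \left(1 + 9\right)^{2} = 361 \cdot 10^{2} = 361 \cdot 100 = 36100$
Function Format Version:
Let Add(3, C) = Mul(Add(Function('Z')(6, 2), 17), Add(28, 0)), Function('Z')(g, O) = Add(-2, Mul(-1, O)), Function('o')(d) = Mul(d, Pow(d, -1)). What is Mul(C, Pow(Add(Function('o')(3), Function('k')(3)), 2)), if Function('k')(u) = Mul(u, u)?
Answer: 36100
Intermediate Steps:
Function('o')(d) = 1
Function('k')(u) = Pow(u, 2)
C = 361 (C = Add(-3, Mul(Add(Add(-2, Mul(-1, 2)), 17), Add(28, 0))) = Add(-3, Mul(Add(Add(-2, -2), 17), 28)) = Add(-3, Mul(Add(-4, 17), 28)) = Add(-3, Mul(13, 28)) = Add(-3, 364) = 361)
Mul(C, Pow(Add(Function('o')(3), Function('k')(3)), 2)) = Mul(361, Pow(Add(1, Pow(3, 2)), 2)) = Mul(361, Pow(Add(1, 9), 2)) = Mul(361, Pow(10, 2)) = Mul(361, 100) = 36100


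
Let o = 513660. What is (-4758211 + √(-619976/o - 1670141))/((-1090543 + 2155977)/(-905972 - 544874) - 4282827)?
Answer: 3451715698253/3106861743538 - 725423*I*√562068029947515/56995378685204610 ≈ 1.111 - 0.00030175*I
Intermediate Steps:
(-4758211 + √(-619976/o - 1670141))/((-1090543 + 2155977)/(-905972 - 544874) - 4282827) = (-4758211 + √(-619976/513660 - 1670141))/((-1090543 + 2155977)/(-905972 - 544874) - 4282827) = (-4758211 + √(-619976*1/513660 - 1670141))/(1065434/(-1450846) - 4282827) = (-4758211 + √(-22142/18345 - 1670141))/(1065434*(-1/1450846) - 4282827) = (-4758211 + √(-30638758787/18345))/(-532717/725423 - 4282827) = (-4758211 + I*√562068029947515/18345)/(-3106861743538/725423) = (-4758211 + I*√562068029947515/18345)*(-725423/3106861743538) = 3451715698253/3106861743538 - 725423*I*√562068029947515/56995378685204610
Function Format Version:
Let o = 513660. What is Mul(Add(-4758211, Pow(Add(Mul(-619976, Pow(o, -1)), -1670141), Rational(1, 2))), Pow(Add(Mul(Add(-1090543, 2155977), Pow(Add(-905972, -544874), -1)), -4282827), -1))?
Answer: Add(Rational(3451715698253, 3106861743538), Mul(Rational(-725423, 56995378685204610), I, Pow(562068029947515, Rational(1, 2)))) ≈ Add(1.1110, Mul(-0.00030175, I))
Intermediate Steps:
Mul(Add(-4758211, Pow(Add(Mul(-619976, Pow(o, -1)), -1670141), Rational(1, 2))), Pow(Add(Mul(Add(-1090543, 2155977), Pow(Add(-905972, -544874), -1)), -4282827), -1)) = Mul(Add(-4758211, Pow(Add(Mul(-619976, Pow(513660, -1)), -1670141), Rational(1, 2))), Pow(Add(Mul(Add(-1090543, 2155977), Pow(Add(-905972, -544874), -1)), -4282827), -1)) = Mul(Add(-4758211, Pow(Add(Mul(-619976, Rational(1, 513660)), -1670141), Rational(1, 2))), Pow(Add(Mul(1065434, Pow(-1450846, -1)), -4282827), -1)) = Mul(Add(-4758211, Pow(Add(Rational(-22142, 18345), -1670141), Rational(1, 2))), Pow(Add(Mul(1065434, Rational(-1, 1450846)), -4282827), -1)) = Mul(Add(-4758211, Pow(Rational(-30638758787, 18345), Rational(1, 2))), Pow(Add(Rational(-532717, 725423), -4282827), -1)) = Mul(Add(-4758211, Mul(Rational(1, 18345), I, Pow(562068029947515, Rational(1, 2)))), Pow(Rational(-3106861743538, 725423), -1)) = Mul(Add(-4758211, Mul(Rational(1, 18345), I, Pow(562068029947515, Rational(1, 2)))), Rational(-725423, 3106861743538)) = Add(Rational(3451715698253, 3106861743538), Mul(Rational(-725423, 56995378685204610), I, Pow(562068029947515, Rational(1, 2))))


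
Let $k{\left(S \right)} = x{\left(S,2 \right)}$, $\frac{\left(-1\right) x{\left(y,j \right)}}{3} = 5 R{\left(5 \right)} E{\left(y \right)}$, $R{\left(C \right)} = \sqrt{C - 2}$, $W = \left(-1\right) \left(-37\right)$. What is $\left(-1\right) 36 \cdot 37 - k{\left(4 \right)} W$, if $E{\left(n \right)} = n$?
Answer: $-1332 + 2220 \sqrt{3} \approx 2513.2$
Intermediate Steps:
$W = 37$
$R{\left(C \right)} = \sqrt{-2 + C}$
$x{\left(y,j \right)} = - 15 y \sqrt{3}$ ($x{\left(y,j \right)} = - 3 \cdot 5 \sqrt{-2 + 5} y = - 3 \cdot 5 \sqrt{3} y = - 3 \cdot 5 y \sqrt{3} = - 15 y \sqrt{3}$)
$k{\left(S \right)} = - 15 S \sqrt{3}$
$\left(-1\right) 36 \cdot 37 - k{\left(4 \right)} W = \left(-1\right) 36 \cdot 37 - \left(-15\right) 4 \sqrt{3} \cdot 37 = \left(-36\right) 37 - - 60 \sqrt{3} \cdot 37 = -1332 - - 2220 \sqrt{3} = -1332 + 2220 \sqrt{3}$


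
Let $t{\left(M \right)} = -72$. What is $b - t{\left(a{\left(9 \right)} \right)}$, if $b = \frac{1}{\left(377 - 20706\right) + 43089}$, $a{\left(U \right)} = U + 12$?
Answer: $\frac{1638721}{22760} \approx 72.0$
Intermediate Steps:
$a{\left(U \right)} = 12 + U$
$b = \frac{1}{22760}$ ($b = \frac{1}{-20329 + 43089} = \frac{1}{22760} \approx 4.3937 \cdot 10^{-5}$)
$b - t{\left(a{\left(9 \right)} \right)} = \frac{1}{22760} - -72 = \frac{1}{22760} + 72 = \frac{1638721}{22760}$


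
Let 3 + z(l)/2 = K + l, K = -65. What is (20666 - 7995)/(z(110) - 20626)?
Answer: -12671/20542 ≈ -0.61683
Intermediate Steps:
z(l) = -136 + 2*l (z(l) = -6 + 2*(-65 + l) = -6 + (-130 + 2*l) = -136 + 2*l)
(20666 - 7995)/(z(110) - 20626) = (20666 - 7995)/((-136 + 2*110) - 20626) = 12671/((-136 + 220) - 20626) = 12671/(84 - 20626) = 12671/(-20542) = 12671*(-1/20542) = -12671/20542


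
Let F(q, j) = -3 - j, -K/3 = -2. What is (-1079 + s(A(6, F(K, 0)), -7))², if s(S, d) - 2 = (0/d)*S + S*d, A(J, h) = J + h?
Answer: 1205604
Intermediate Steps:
K = 6 (K = -3*(-2) = 6)
s(S, d) = 2 + S*d (s(S, d) = 2 + ((0/d)*S + S*d) = 2 + (0*S + S*d) = 2 + (0 + S*d) = 2 + S*d)
(-1079 + s(A(6, F(K, 0)), -7))² = (-1079 + (2 + (6 + (-3 - 1*0))*(-7)))² = (-1079 + (2 + (6 + (-3 + 0))*(-7)))² = (-1079 + (2 + (6 - 3)*(-7)))² = (-1079 + (2 + 3*(-7)))² = (-1079 + (2 - 21))² = (-1079 - 19)² = (-1098)² = 1205604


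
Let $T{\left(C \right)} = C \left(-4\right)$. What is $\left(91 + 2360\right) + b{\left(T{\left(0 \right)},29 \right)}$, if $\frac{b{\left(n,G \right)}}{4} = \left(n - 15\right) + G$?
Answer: $2507$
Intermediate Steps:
$T{\left(C \right)} = - 4 C$
$b{\left(n,G \right)} = -60 + 4 G + 4 n$ ($b{\left(n,G \right)} = 4 \left(\left(n - 15\right) + G\right) = 4 \left(\left(-15 + n\right) + G\right) = 4 \left(-15 + G + n\right) = -60 + 4 G + 4 n$)
$\left(91 + 2360\right) + b{\left(T{\left(0 \right)},29 \right)} = \left(91 + 2360\right) + \left(-60 + 4 \cdot 29 + 4 \left(\left(-4\right) 0\right)\right) = 2451 + \left(-60 + 116 + 4 \cdot 0\right) = 2451 + \left(-60 + 116 + 0\right) = 2451 + 56 = 2507$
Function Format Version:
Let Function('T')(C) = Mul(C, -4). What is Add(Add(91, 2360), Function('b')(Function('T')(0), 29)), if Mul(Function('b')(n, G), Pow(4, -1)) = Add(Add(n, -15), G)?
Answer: 2507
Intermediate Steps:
Function('T')(C) = Mul(-4, C)
Function('b')(n, G) = Add(-60, Mul(4, G), Mul(4, n)) (Function('b')(n, G) = Mul(4, Add(Add(n, -15), G)) = Mul(4, Add(Add(-15, n), G)) = Mul(4, Add(-15, G, n)) = Add(-60, Mul(4, G), Mul(4, n)))
Add(Add(91, 2360), Function('b')(Function('T')(0), 29)) = Add(Add(91, 2360), Add(-60, Mul(4, 29), Mul(4, Mul(-4, 0)))) = Add(2451, Add(-60, 116, Mul(4, 0))) = Add(2451, Add(-60, 116, 0)) = Add(2451, 56) = 2507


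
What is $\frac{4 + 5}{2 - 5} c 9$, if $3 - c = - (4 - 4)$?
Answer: $-81$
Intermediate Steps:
$c = 3$ ($c = 3 - - (4 - 4) = 3 - \left(-1\right) 0 = 3 - 0 = 3 + 0 = 3$)
$\frac{4 + 5}{2 - 5} c 9 = \frac{4 + 5}{2 - 5} \cdot 3 \cdot 9 = \frac{9}{-3} \cdot 3 \cdot 9 = 9 \left(- \frac{1}{3}\right) 3 \cdot 9 = \left(-3\right) 3 \cdot 9 = \left(-9\right) 9 = -81$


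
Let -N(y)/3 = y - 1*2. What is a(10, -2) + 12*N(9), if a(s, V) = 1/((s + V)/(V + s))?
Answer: -251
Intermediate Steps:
N(y) = 6 - 3*y (N(y) = -3*(y - 1*2) = -3*(y - 2) = -3*(-2 + y) = 6 - 3*y)
a(s, V) = 1 (a(s, V) = 1/((V + s)/(V + s)) = 1/1 = 1)
a(10, -2) + 12*N(9) = 1 + 12*(6 - 3*9) = 1 + 12*(6 - 27) = 1 + 12*(-21) = 1 - 252 = -251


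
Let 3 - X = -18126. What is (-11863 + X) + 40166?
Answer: 46432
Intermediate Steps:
X = 18129 (X = 3 - 1*(-18126) = 3 + 18126 = 18129)
(-11863 + X) + 40166 = (-11863 + 18129) + 40166 = 6266 + 40166 = 46432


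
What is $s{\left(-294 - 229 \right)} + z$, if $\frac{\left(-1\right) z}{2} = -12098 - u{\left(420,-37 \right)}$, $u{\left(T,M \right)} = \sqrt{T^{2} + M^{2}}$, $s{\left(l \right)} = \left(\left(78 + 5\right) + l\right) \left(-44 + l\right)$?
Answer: $273676 + 2 \sqrt{177769} \approx 2.7452 \cdot 10^{5}$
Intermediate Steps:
$s{\left(l \right)} = \left(-44 + l\right) \left(83 + l\right)$ ($s{\left(l \right)} = \left(83 + l\right) \left(-44 + l\right) = \left(-44 + l\right) \left(83 + l\right)$)
$u{\left(T,M \right)} = \sqrt{M^{2} + T^{2}}$
$z = 24196 + 2 \sqrt{177769}$ ($z = - 2 \left(-12098 - \sqrt{\left(-37\right)^{2} + 420^{2}}\right) = - 2 \left(-12098 - \sqrt{1369 + 176400}\right) = - 2 \left(-12098 - \sqrt{177769}\right) = 24196 + 2 \sqrt{177769} \approx 25039.0$)
$s{\left(-294 - 229 \right)} + z = \left(-3652 + \left(-294 - 229\right)^{2} + 39 \left(-294 - 229\right)\right) + \left(24196 + 2 \sqrt{177769}\right) = \left(-3652 + \left(-523\right)^{2} + 39 \left(-523\right)\right) + \left(24196 + 2 \sqrt{177769}\right) = \left(-3652 + 273529 - 20397\right) + \left(24196 + 2 \sqrt{177769}\right) = 249480 + \left(24196 + 2 \sqrt{177769}\right) = 273676 + 2 \sqrt{177769}$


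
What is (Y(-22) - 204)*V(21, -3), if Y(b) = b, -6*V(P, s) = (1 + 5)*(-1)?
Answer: -226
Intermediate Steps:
V(P, s) = 1 (V(P, s) = -(1 + 5)*(-1)/6 = -(-1) = -⅙*(-6) = 1)
(Y(-22) - 204)*V(21, -3) = (-22 - 204)*1 = -226*1 = -226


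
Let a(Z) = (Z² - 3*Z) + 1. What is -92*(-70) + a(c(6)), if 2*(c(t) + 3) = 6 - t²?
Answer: 6819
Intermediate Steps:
c(t) = -t²/2 (c(t) = -3 + (6 - t²)/2 = -3 + (3 - t²/2) = -t²/2)
a(Z) = 1 + Z² - 3*Z
-92*(-70) + a(c(6)) = -92*(-70) + (1 + (-½*6²)² - (-3)*6²/2) = 6440 + (1 + (-½*36)² - (-3)*36/2) = 6440 + (1 + (-18)² - 3*(-18)) = 6440 + (1 + 324 + 54) = 6440 + 379 = 6819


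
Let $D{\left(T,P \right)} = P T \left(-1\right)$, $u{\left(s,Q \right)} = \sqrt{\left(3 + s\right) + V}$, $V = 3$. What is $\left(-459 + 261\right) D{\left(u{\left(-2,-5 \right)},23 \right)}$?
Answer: $9108$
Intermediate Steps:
$u{\left(s,Q \right)} = \sqrt{6 + s}$ ($u{\left(s,Q \right)} = \sqrt{\left(3 + s\right) + 3} = \sqrt{6 + s}$)
$D{\left(T,P \right)} = - P T$
$\left(-459 + 261\right) D{\left(u{\left(-2,-5 \right)},23 \right)} = \left(-459 + 261\right) \left(\left(-1\right) 23 \sqrt{6 - 2}\right) = - 198 \left(\left(-1\right) 23 \sqrt{4}\right) = - 198 \left(\left(-1\right) 23 \cdot 2\right) = \left(-198\right) \left(-46\right) = 9108$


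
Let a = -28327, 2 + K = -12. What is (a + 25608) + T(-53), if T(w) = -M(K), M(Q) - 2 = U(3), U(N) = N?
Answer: -2724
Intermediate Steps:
K = -14 (K = -2 - 12 = -14)
M(Q) = 5 (M(Q) = 2 + 3 = 5)
T(w) = -5 (T(w) = -1*5 = -5)
(a + 25608) + T(-53) = (-28327 + 25608) - 5 = -2719 - 5 = -2724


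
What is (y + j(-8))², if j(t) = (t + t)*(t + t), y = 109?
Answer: 133225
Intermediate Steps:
j(t) = 4*t² (j(t) = (2*t)*(2*t) = 4*t²)
(y + j(-8))² = (109 + 4*(-8)²)² = (109 + 4*64)² = (109 + 256)² = 365² = 133225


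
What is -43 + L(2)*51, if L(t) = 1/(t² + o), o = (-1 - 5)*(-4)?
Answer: -1153/28 ≈ -41.179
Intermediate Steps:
o = 24 (o = -6*(-4) = 24)
L(t) = 1/(24 + t²) (L(t) = 1/(t² + 24) = 1/(24 + t²))
-43 + L(2)*51 = -43 + 51/(24 + 2²) = -43 + 51/(24 + 4) = -43 + 51/28 = -1153/28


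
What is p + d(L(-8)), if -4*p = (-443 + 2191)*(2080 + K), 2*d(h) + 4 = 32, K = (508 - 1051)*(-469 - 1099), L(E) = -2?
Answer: -372981234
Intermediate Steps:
K = 851424 (K = -543*(-1568) = 851424)
d(h) = 14 (d(h) = -2 + (½)*32 = -2 + 16 = 14)
p = -372981248 (p = -(-443 + 2191)*(2080 + 851424)/4 = -437*853504 = -¼*1491924992 = -372981248)
p + d(L(-8)) = -372981248 + 14 = -372981234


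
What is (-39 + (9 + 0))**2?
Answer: 900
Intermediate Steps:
(-39 + (9 + 0))**2 = (-39 + 9)**2 = (-30)**2 = 900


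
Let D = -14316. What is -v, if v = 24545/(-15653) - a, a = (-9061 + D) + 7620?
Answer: -246619776/15653 ≈ -15755.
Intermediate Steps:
a = -15757 (a = (-9061 - 14316) + 7620 = -23377 + 7620 = -15757)
v = 246619776/15653 (v = 24545/(-15653) - 1*(-15757) = 24545*(-1/15653) + 15757 = -24545/15653 + 15757 = 246619776/15653 ≈ 15755.)
-v = -1*246619776/15653 = -246619776/15653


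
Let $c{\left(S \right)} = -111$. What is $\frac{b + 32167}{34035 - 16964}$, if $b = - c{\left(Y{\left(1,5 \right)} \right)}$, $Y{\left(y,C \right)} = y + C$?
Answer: $\frac{32278}{17071} \approx 1.8908$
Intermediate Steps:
$Y{\left(y,C \right)} = C + y$
$b = 111$ ($b = \left(-1\right) \left(-111\right) = 111$)
$\frac{b + 32167}{34035 - 16964} = \frac{111 + 32167}{34035 - 16964} = \frac{32278}{17071}$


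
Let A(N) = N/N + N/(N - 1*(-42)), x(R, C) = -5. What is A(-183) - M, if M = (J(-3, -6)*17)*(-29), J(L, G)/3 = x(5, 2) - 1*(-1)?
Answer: -277944/47 ≈ -5913.7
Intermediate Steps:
A(N) = 1 + N/(42 + N) (A(N) = 1 + N/(N + 42) = 1 + N/(42 + N))
J(L, G) = -12 (J(L, G) = 3*(-5 - 1*(-1)) = 3*(-5 + 1) = 3*(-4) = -12)
M = 5916 (M = -12*17*(-29) = -204*(-29) = 5916)
A(-183) - M = 2*(21 - 183)/(42 - 183) - 1*5916 = 2*(-162)/(-141) - 5916 = 2*(-1/141)*(-162) - 5916 = 108/47 - 5916 = -277944/47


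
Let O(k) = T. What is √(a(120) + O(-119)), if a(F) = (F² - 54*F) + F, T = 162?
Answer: √8202 ≈ 90.565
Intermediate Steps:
a(F) = F² - 53*F
O(k) = 162
√(a(120) + O(-119)) = √(120*(-53 + 120) + 162) = √(120*67 + 162) = √(8040 + 162) = √8202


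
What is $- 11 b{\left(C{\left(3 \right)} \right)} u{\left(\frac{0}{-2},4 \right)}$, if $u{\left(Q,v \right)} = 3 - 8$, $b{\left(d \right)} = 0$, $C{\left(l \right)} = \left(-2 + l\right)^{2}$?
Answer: $0$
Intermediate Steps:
$u{\left(Q,v \right)} = -5$ ($u{\left(Q,v \right)} = 3 - 8 = -5$)
$- 11 b{\left(C{\left(3 \right)} \right)} u{\left(\frac{0}{-2},4 \right)} = \left(-11\right) 0 \left(-5\right) = 0 \left(-5\right) = 0$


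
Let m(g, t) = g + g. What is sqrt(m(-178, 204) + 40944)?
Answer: 2*sqrt(10147) ≈ 201.46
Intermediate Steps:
m(g, t) = 2*g
sqrt(m(-178, 204) + 40944) = sqrt(2*(-178) + 40944) = sqrt(-356 + 40944) = sqrt(40588) = 2*sqrt(10147)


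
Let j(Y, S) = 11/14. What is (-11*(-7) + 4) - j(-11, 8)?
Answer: 1123/14 ≈ 80.214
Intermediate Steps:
j(Y, S) = 11/14 (j(Y, S) = 11*(1/14) = 11/14)
(-11*(-7) + 4) - j(-11, 8) = (-11*(-7) + 4) - 1*11/14 = (77 + 4) - 11/14 = 81 - 11/14 = 1123/14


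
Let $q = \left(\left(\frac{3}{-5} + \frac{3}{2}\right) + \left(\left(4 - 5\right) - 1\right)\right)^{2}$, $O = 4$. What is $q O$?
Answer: $\frac{121}{25} \approx 4.84$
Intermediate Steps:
$q = \frac{121}{100}$ ($q = \left(\left(3 \left(- \frac{1}{5}\right) + 3 \cdot \frac{1}{2}\right) - 2\right)^{2} = \left(\left(- \frac{3}{5} + \frac{3}{2}\right) - 2\right)^{2} = \left(\frac{9}{10} - 2\right)^{2} = \left(- \frac{11}{10}\right)^{2} = \frac{121}{100} \approx 1.21$)
$q O = \frac{121}{100} \cdot 4 = \frac{121}{25}$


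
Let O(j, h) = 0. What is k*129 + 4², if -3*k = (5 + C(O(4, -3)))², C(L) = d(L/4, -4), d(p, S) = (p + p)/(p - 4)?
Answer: -1059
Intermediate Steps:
d(p, S) = 2*p/(-4 + p) (d(p, S) = (2*p)/(-4 + p) = 2*p/(-4 + p))
C(L) = L/(2*(-4 + L/4)) (C(L) = 2*(L/4)/(-4 + L/4) = L/(2*(-4 + L/4)))
k = -25/3 (k = -(5 + 2*0/(-16 + 0))²/3 = -(5 + 2*0/(-16))²/3 = -(5 + 2*0*(-1/16))²/3 = -(5 + 0)²/3 = -⅓*5² = -⅓*25 = -25/3 ≈ -8.3333)
k*129 + 4² = -25/3*129 + 4² = -1075 + 16 = -1059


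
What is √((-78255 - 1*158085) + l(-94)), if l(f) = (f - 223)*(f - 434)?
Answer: 2*I*√17241 ≈ 262.61*I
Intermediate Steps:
l(f) = (-434 + f)*(-223 + f) (l(f) = (-223 + f)*(-434 + f) = (-434 + f)*(-223 + f))
√((-78255 - 1*158085) + l(-94)) = √((-78255 - 1*158085) + (96782 + (-94)² - 657*(-94))) = √((-78255 - 158085) + (96782 + 8836 + 61758)) = √(-236340 + 167376) = √(-68964) = 2*I*√17241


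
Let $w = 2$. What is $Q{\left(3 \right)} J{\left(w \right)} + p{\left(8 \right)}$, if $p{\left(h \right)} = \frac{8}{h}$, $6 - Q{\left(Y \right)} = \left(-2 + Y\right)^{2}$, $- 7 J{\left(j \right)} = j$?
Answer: $- \frac{3}{7} \approx -0.42857$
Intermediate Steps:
$J{\left(j \right)} = - \frac{j}{7}$
$Q{\left(Y \right)} = 6 - \left(-2 + Y\right)^{2}$
$Q{\left(3 \right)} J{\left(w \right)} + p{\left(8 \right)} = \left(6 - \left(-2 + 3\right)^{2}\right) \left(\left(- \frac{1}{7}\right) 2\right) + \frac{8}{8} = \left(6 - 1^{2}\right) \left(- \frac{2}{7}\right) + 8 \cdot \frac{1}{8} = \left(6 - 1\right) \left(- \frac{2}{7}\right) + 1 = 5 \left(- \frac{2}{7}\right) + 1 = - \frac{10}{7} + 1 = - \frac{3}{7}$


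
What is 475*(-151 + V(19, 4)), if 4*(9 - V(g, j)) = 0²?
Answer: -67450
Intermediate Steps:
V(g, j) = 9 (V(g, j) = 9 - ¼*0² = 9 - ¼*0 = 9 + 0 = 9)
475*(-151 + V(19, 4)) = 475*(-151 + 9) = 475*(-142) = -67450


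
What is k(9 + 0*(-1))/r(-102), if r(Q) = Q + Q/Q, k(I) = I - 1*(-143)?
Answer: -152/101 ≈ -1.5049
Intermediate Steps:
k(I) = 143 + I (k(I) = I + 143 = 143 + I)
r(Q) = 1 + Q (r(Q) = Q + 1 = 1 + Q)
k(9 + 0*(-1))/r(-102) = (143 + (9 + 0*(-1)))/(1 - 102) = (143 + (9 + 0))/(-101) = (143 + 9)*(-1/101) = 152*(-1/101) = -152/101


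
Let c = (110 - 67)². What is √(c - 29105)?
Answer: 2*I*√6814 ≈ 165.09*I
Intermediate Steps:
c = 1849 (c = 43² = 1849)
√(c - 29105) = √(1849 - 29105) = √(-27256) = 2*I*√6814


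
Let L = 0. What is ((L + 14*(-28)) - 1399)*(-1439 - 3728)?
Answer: 9254097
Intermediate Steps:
((L + 14*(-28)) - 1399)*(-1439 - 3728) = ((0 + 14*(-28)) - 1399)*(-1439 - 3728) = ((0 - 392) - 1399)*(-5167) = (-392 - 1399)*(-5167) = -1791*(-5167) = 9254097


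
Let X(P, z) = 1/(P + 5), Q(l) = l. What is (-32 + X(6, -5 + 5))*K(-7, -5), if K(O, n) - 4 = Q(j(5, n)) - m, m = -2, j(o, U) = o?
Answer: -351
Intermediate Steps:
K(O, n) = 11 (K(O, n) = 4 + (5 - 1*(-2)) = 4 + (5 + 2) = 4 + 7 = 11)
X(P, z) = 1/(5 + P)
(-32 + X(6, -5 + 5))*K(-7, -5) = (-32 + 1/(5 + 6))*11 = (-32 + 1/11)*11 = -351/11*11 = -351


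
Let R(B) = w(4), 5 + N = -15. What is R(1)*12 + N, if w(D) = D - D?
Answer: -20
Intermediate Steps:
N = -20 (N = -5 - 15 = -20)
w(D) = 0
R(B) = 0
R(1)*12 + N = 0*12 - 20 = 0 - 20 = -20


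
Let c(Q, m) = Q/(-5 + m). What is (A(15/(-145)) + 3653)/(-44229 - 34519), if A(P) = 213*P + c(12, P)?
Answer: -3893503/84496604 ≈ -0.046079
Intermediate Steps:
c(Q, m) = Q/(-5 + m)
A(P) = 12/(-5 + P) + 213*P (A(P) = 213*P + 12/(-5 + P) = 12/(-5 + P) + 213*P)
(A(15/(-145)) + 3653)/(-44229 - 34519) = (3*(4 + 71*(15/(-145))*(-5 + 15/(-145)))/(-5 + 15/(-145)) + 3653)/(-44229 - 34519) = (3*(4 + 71*(15*(-1/145))*(-5 + 15*(-1/145)))/(-5 + 15*(-1/145)) + 3653)/(-78748) = (3*(4 + 71*(-3/29)*(-5 - 3/29))/(-5 - 3/29) + 3653)*(-1/78748) = (3*(4 + 71*(-3/29)*(-148/29))/(-148/29) + 3653)*(-1/78748) = (3*(-29/148)*(4 + 31524/841) + 3653)*(-1/78748) = (3*(-29/148)*(34888/841) + 3653)*(-1/78748) = (-26166/1073 + 3653)*(-1/78748) = (3893503/1073)*(-1/78748) = -3893503/84496604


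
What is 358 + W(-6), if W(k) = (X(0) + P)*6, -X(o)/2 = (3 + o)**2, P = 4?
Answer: 274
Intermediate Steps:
X(o) = -2*(3 + o)**2
W(k) = -84 (W(k) = (-2*(3 + 0)**2 + 4)*6 = (-2*3**2 + 4)*6 = (-2*9 + 4)*6 = (-18 + 4)*6 = -14*6 = -84)
358 + W(-6) = 358 - 84 = 274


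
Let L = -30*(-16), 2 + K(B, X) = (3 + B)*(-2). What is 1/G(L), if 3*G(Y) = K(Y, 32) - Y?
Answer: -3/1448 ≈ -0.0020718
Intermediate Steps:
K(B, X) = -8 - 2*B (K(B, X) = -2 + (3 + B)*(-2) = -2 + (-6 - 2*B) = -8 - 2*B)
L = 480
G(Y) = -8/3 - Y (G(Y) = ((-8 - 2*Y) - Y)/3 = (-8 - 3*Y)/3 = -8/3 - Y)
1/G(L) = 1/(-8/3 - 1*480) = 1/(-8/3 - 480) = 1/(-1448/3) = -3/1448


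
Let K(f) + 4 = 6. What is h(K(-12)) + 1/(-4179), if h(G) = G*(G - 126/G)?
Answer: -509839/4179 ≈ -122.00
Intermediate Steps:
K(f) = 2 (K(f) = -4 + 6 = 2)
h(K(-12)) + 1/(-4179) = (-126 + 2²) + 1/(-4179) = (-126 + 4) - 1/4179 = -122 - 1/4179 = -509839/4179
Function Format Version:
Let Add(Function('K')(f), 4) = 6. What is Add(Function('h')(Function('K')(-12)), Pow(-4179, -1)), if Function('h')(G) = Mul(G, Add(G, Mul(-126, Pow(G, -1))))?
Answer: Rational(-509839, 4179) ≈ -122.00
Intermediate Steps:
Function('K')(f) = 2 (Function('K')(f) = Add(-4, 6) = 2)
Add(Function('h')(Function('K')(-12)), Pow(-4179, -1)) = Add(Add(-126, Pow(2, 2)), Pow(-4179, -1)) = Add(Add(-126, 4), Rational(-1, 4179)) = Add(-122, Rational(-1, 4179)) = Rational(-509839, 4179)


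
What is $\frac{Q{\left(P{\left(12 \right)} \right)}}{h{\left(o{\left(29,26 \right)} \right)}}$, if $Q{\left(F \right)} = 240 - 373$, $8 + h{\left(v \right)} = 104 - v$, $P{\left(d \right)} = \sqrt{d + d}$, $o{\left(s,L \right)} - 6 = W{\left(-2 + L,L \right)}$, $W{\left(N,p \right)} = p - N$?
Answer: $- \frac{133}{88} \approx -1.5114$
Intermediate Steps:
$o{\left(s,L \right)} = 8$ ($o{\left(s,L \right)} = 6 + \left(L - \left(-2 + L\right)\right) = 6 + 2 = 8$)
$P{\left(d \right)} = \sqrt{2} \sqrt{d}$ ($P{\left(d \right)} = \sqrt{2 d} = \sqrt{2} \sqrt{d}$)
$h{\left(v \right)} = 96 - v$ ($h{\left(v \right)} = -8 - \left(-104 + v\right) = 96 - v$)
$Q{\left(F \right)} = -133$ ($Q{\left(F \right)} = 240 - 373 = -133$)
$\frac{Q{\left(P{\left(12 \right)} \right)}}{h{\left(o{\left(29,26 \right)} \right)}} = - \frac{133}{96 - 8} = - \frac{133}{88}$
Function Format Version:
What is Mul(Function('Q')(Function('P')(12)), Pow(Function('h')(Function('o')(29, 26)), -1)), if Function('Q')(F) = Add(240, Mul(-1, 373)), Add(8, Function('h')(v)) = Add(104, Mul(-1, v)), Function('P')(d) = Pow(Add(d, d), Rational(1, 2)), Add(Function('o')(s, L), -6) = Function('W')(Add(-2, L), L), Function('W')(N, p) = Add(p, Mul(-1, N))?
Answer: Rational(-133, 88) ≈ -1.5114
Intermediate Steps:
Function('o')(s, L) = 8 (Function('o')(s, L) = Add(6, Add(L, Mul(-1, Add(-2, L)))) = Add(6, Add(L, Add(2, Mul(-1, L)))) = Add(6, 2) = 8)
Function('P')(d) = Mul(Pow(2, Rational(1, 2)), Pow(d, Rational(1, 2))) (Function('P')(d) = Pow(Mul(2, d), Rational(1, 2)) = Mul(Pow(2, Rational(1, 2)), Pow(d, Rational(1, 2))))
Function('h')(v) = Add(96, Mul(-1, v)) (Function('h')(v) = Add(-8, Add(104, Mul(-1, v))) = Add(96, Mul(-1, v)))
Function('Q')(F) = -133 (Function('Q')(F) = Add(240, -373) = -133)
Mul(Function('Q')(Function('P')(12)), Pow(Function('h')(Function('o')(29, 26)), -1)) = Mul(-133, Pow(Add(96, Mul(-1, 8)), -1)) = Mul(-133, Pow(Add(96, -8), -1)) = Mul(-133, Pow(88, -1)) = Mul(-133, Rational(1, 88)) = Rational(-133, 88)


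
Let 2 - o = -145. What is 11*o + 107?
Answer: 1724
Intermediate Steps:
o = 147 (o = 2 - 1*(-145) = 2 + 145 = 147)
11*o + 107 = 11*147 + 107 = 1617 + 107 = 1724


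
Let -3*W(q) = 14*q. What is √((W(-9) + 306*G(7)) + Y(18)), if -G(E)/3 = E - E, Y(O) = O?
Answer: 2*√15 ≈ 7.7460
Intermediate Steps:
W(q) = -14*q/3
G(E) = 0 (G(E) = -3*(E - E) = -3*0 = 0)
√((W(-9) + 306*G(7)) + Y(18)) = √((-14/3*(-9) + 306*0) + 18) = √((42 + 0) + 18) = √(42 + 18) = √60 = 2*√15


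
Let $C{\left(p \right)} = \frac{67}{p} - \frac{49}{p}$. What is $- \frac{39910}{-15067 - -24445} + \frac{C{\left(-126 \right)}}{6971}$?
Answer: $- \frac{973748824}{228809133} \approx -4.2557$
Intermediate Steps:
$C{\left(p \right)} = \frac{18}{p}$
$- \frac{39910}{-15067 - -24445} + \frac{C{\left(-126 \right)}}{6971} = - \frac{39910}{-15067 - -24445} + \frac{18 \frac{1}{-126}}{6971} = - \frac{39910}{-15067 + 24445} + 18 \left(- \frac{1}{126}\right) \frac{1}{6971} = - \frac{39910}{9378} - \frac{1}{48797} = \left(-39910\right) \frac{1}{9378} - \frac{1}{48797} = - \frac{19955}{4689} - \frac{1}{48797} = - \frac{973748824}{228809133}$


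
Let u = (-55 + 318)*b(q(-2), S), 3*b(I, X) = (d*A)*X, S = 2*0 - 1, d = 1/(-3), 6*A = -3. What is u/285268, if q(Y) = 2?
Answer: -263/5134824 ≈ -5.1219e-5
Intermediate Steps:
A = -½ (A = (⅙)*(-3) = -½ ≈ -0.50000)
d = -⅓ ≈ -0.33333
S = -1 (S = 0 - 1 = -1)
b(I, X) = X/18 (b(I, X) = ((-⅓*(-½))*X)/3 = (X/6)/3 = X/18)
u = -263/18 (u = (-55 + 318)*((1/18)*(-1)) = 263*(-1/18) = -263/18 ≈ -14.611)
u/285268 = -263/18/285268 = -263/18*1/285268 = -263/5134824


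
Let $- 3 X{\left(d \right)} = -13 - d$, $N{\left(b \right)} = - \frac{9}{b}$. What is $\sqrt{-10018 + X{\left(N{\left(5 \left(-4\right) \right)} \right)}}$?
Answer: $\frac{i \sqrt{9012165}}{30} \approx 100.07 i$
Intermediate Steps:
$X{\left(d \right)} = \frac{13}{3} + \frac{d}{3}$ ($X{\left(d \right)} = - \frac{-13 - d}{3} = \frac{13}{3} + \frac{d}{3}$)
$\sqrt{-10018 + X{\left(N{\left(5 \left(-4\right) \right)} \right)}} = \sqrt{-10018 + \left(\frac{13}{3} + \frac{\left(-9\right) \frac{1}{5 \left(-4\right)}}{3}\right)} = \sqrt{-10018 + \left(\frac{13}{3} + \frac{\left(-9\right) \frac{1}{-20}}{3}\right)} = \sqrt{-10018 + \left(\frac{13}{3} + \frac{\left(-9\right) \left(- \frac{1}{20}\right)}{3}\right)} = \sqrt{-10018 + \left(\frac{13}{3} + \frac{1}{3} \cdot \frac{9}{20}\right)} = \sqrt{-10018 + \left(\frac{13}{3} + \frac{3}{20}\right)} = \sqrt{-10018 + \frac{269}{60}} = \sqrt{- \frac{600811}{60}} = \frac{i \sqrt{9012165}}{30}$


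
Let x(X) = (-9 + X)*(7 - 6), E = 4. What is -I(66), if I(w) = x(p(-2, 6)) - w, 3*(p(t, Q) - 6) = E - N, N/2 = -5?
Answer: 193/3 ≈ 64.333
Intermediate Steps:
N = -10 (N = 2*(-5) = -10)
p(t, Q) = 32/3 (p(t, Q) = 6 + (4 - 1*(-10))/3 = 6 + (4 + 10)/3 = 6 + (⅓)*14 = 6 + 14/3 = 32/3)
x(X) = -9 + X (x(X) = (-9 + X)*1 = -9 + X)
I(w) = 5/3 - w (I(w) = (-9 + 32/3) - w = 5/3 - w)
-I(66) = -(5/3 - 1*66) = -(5/3 - 66) = -1*(-193/3) = 193/3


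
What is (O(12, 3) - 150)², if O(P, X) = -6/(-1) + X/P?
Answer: 330625/16 ≈ 20664.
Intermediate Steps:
O(P, X) = 6 + X/P (O(P, X) = -6*(-1) + X/P = 6 + X/P)
(O(12, 3) - 150)² = ((6 + 3/12) - 150)² = ((6 + 3*(1/12)) - 150)² = ((6 + ¼) - 150)² = (25/4 - 150)² = (-575/4)² = 330625/16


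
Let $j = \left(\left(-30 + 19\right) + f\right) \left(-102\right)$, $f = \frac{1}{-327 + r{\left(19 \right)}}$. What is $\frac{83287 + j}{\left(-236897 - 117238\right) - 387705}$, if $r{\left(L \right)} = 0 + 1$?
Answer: $- \frac{6879359}{60459960} \approx -0.11378$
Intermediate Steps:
$r{\left(L \right)} = 1$
$f = - \frac{1}{326}$ ($f = \frac{1}{-327 + 1} = \frac{1}{-326} = - \frac{1}{326} \approx -0.0030675$)
$j = \frac{182937}{163}$ ($j = \left(\left(-30 + 19\right) - \frac{1}{326}\right) \left(-102\right) = \left(-11 - \frac{1}{326}\right) \left(-102\right) = \left(- \frac{3587}{326}\right) \left(-102\right) = \frac{182937}{163} \approx 1122.3$)
$\frac{83287 + j}{\left(-236897 - 117238\right) - 387705} = \frac{83287 + \frac{182937}{163}}{\left(-236897 - 117238\right) - 387705} = \frac{13758718}{163 \left(-354135 - 387705\right)} = \frac{13758718}{163 \left(-741840\right)} = \frac{13758718}{163} \left(- \frac{1}{741840}\right) = - \frac{6879359}{60459960}$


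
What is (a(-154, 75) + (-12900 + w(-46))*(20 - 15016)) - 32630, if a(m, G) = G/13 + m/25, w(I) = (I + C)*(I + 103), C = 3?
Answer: 74805563823/325 ≈ 2.3017e+8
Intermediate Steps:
w(I) = (3 + I)*(103 + I) (w(I) = (I + 3)*(I + 103) = (3 + I)*(103 + I))
a(m, G) = G/13 + m/25 (a(m, G) = G*(1/13) + m*(1/25) = G/13 + m/25)
(a(-154, 75) + (-12900 + w(-46))*(20 - 15016)) - 32630 = (((1/13)*75 + (1/25)*(-154)) + (-12900 + (309 + (-46)² + 106*(-46)))*(20 - 15016)) - 32630 = ((75/13 - 154/25) + (-12900 + (309 + 2116 - 4876))*(-14996)) - 32630 = (-127/325 + (-12900 - 2451)*(-14996)) - 32630 = (-127/325 - 15351*(-14996)) - 32630 = (-127/325 + 230203596) - 32630 = 74816168573/325 - 32630 = 74805563823/325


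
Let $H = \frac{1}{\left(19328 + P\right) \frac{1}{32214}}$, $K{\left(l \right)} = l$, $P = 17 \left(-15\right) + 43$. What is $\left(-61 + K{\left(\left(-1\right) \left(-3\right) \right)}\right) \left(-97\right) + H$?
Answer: $\frac{303895}{54} \approx 5627.7$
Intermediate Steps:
$P = -212$ ($P = -255 + 43 = -212$)
$H = \frac{91}{54}$ ($H = \frac{1}{\left(19328 - 212\right) \frac{1}{32214}} = \frac{1}{19116 \cdot \frac{1}{32214}} = \frac{1}{\frac{54}{91}} = \frac{91}{54} \approx 1.6852$)
$\left(-61 + K{\left(\left(-1\right) \left(-3\right) \right)}\right) \left(-97\right) + H = \left(-61 - -3\right) \left(-97\right) + \frac{91}{54} = \left(-61 + 3\right) \left(-97\right) + \frac{91}{54} = \left(-58\right) \left(-97\right) + \frac{91}{54} = 5626 + \frac{91}{54} = \frac{303895}{54}$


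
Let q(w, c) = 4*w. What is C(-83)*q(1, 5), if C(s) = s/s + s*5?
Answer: -1656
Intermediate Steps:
C(s) = 1 + 5*s
C(-83)*q(1, 5) = (1 + 5*(-83))*(4*1) = (1 - 415)*4 = -414*4 = -1656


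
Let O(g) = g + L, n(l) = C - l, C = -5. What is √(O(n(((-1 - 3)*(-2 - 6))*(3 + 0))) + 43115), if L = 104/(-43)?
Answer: √79528414/43 ≈ 207.39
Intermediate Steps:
L = -104/43 (L = 104*(-1/43) = -104/43 ≈ -2.4186)
n(l) = -5 - l
O(g) = -104/43 + g (O(g) = g - 104/43 = -104/43 + g)
√(O(n(((-1 - 3)*(-2 - 6))*(3 + 0))) + 43115) = √((-104/43 + (-5 - (-1 - 3)*(-2 - 6)*(3 + 0))) + 43115) = √((-104/43 + (-5 - (-4*(-8))*3)) + 43115) = √((-104/43 + (-5 - 32*3)) + 43115) = √((-104/43 + (-5 - 1*96)) + 43115) = √((-104/43 + (-5 - 96)) + 43115) = √((-104/43 - 101) + 43115) = √(-4447/43 + 43115) = √(1849498/43) = √79528414/43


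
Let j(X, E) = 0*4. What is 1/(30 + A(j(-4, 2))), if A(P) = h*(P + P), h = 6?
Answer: 1/30 ≈ 0.033333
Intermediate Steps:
j(X, E) = 0
A(P) = 12*P (A(P) = 6*(P + P) = 6*(2*P) = 12*P)
1/(30 + A(j(-4, 2))) = 1/(30 + 12*0) = 1/(30 + 0) = 1/30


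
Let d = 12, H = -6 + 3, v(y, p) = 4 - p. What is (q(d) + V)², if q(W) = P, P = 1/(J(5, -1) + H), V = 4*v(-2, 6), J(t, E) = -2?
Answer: 1681/25 ≈ 67.240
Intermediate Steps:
H = -3
V = -8 (V = 4*(4 - 1*6) = 4*(4 - 6) = 4*(-2) = -8)
P = -⅕ (P = 1/(-2 - 3) = 1/(-5) = -⅕ ≈ -0.20000)
q(W) = -⅕
(q(d) + V)² = (-⅕ - 8)² = (-41/5)² = 1681/25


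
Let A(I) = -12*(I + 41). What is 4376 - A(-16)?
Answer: 4676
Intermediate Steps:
A(I) = -492 - 12*I (A(I) = -12*(41 + I) = -492 - 12*I)
4376 - A(-16) = 4376 - (-492 - 12*(-16)) = 4376 - (-492 + 192) = 4376 - 1*(-300) = 4376 + 300 = 4676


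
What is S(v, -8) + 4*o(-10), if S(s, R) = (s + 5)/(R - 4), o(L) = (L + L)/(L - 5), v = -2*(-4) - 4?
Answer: 55/12 ≈ 4.5833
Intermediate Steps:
v = 4 (v = 8 - 4 = 4)
o(L) = 2*L/(-5 + L) (o(L) = (2*L)/(-5 + L) = 2*L/(-5 + L))
S(s, R) = (5 + s)/(-4 + R)
S(v, -8) + 4*o(-10) = (5 + 4)/(-4 - 8) + 4*(2*(-10)/(-5 - 10)) = 9/(-12) + 4*(2*(-10)/(-15)) = -1/12*9 + 4*(2*(-10)*(-1/15)) = -3/4 + 4*(4/3) = -3/4 + 16/3 = 55/12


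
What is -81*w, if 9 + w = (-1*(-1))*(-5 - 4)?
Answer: 1458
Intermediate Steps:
w = -18 (w = -9 + (-1*(-1))*(-5 - 4) = -9 + 1*(-9) = -9 - 9 = -18)
-81*w = -81*(-18) = 1458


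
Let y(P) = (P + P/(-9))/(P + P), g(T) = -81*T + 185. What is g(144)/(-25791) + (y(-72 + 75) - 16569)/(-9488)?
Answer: 1608697105/734115024 ≈ 2.1913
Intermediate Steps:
g(T) = 185 - 81*T
y(P) = 4/9 (y(P) = (P + P*(-1/9))/((2*P)) = (P - P/9)*(1/(2*P)) = (8*P/9)*(1/(2*P)) = 4/9)
g(144)/(-25791) + (y(-72 + 75) - 16569)/(-9488) = (185 - 81*144)/(-25791) + (4/9 - 16569)/(-9488) = (185 - 11664)*(-1/25791) - 149117/9*(-1/9488) = -11479*(-1/25791) + 149117/85392 = 11479/25791 + 149117/85392 = 1608697105/734115024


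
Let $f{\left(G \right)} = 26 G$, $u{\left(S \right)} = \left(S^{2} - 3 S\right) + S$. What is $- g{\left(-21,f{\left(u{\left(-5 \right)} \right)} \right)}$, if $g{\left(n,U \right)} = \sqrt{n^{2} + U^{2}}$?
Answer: $- 7 \sqrt{16909} \approx -910.24$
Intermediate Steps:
$u{\left(S \right)} = S^{2} - 2 S$
$g{\left(n,U \right)} = \sqrt{U^{2} + n^{2}}$
$- g{\left(-21,f{\left(u{\left(-5 \right)} \right)} \right)} = - \sqrt{\left(26 \left(- 5 \left(-2 - 5\right)\right)\right)^{2} + \left(-21\right)^{2}} = - \sqrt{\left(26 \left(\left(-5\right) \left(-7\right)\right)\right)^{2} + 441} = - \sqrt{\left(26 \cdot 35\right)^{2} + 441} = - \sqrt{910^{2} + 441} = - \sqrt{828100 + 441} = - \sqrt{828541} = - 7 \sqrt{16909}$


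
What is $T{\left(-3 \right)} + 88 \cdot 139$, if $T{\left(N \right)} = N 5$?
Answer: $12217$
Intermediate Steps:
$T{\left(N \right)} = 5 N$
$T{\left(-3 \right)} + 88 \cdot 139 = 5 \left(-3\right) + 88 \cdot 139 = -15 + 12232 = 12217$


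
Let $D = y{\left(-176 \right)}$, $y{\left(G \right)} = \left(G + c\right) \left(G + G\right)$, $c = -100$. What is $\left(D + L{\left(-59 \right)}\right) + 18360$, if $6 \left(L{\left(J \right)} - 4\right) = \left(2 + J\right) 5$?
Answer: $\frac{230937}{2} \approx 1.1547 \cdot 10^{5}$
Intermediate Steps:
$y{\left(G \right)} = 2 G \left(-100 + G\right)$ ($y{\left(G \right)} = \left(G - 100\right) \left(G + G\right) = \left(-100 + G\right) 2 G = 2 G \left(-100 + G\right)$)
$L{\left(J \right)} = \frac{17}{3} + \frac{5 J}{6}$ ($L{\left(J \right)} = 4 + \frac{\left(2 + J\right) 5}{6} = 4 + \frac{10 + 5 J}{6} = 4 + \left(\frac{5}{3} + \frac{5 J}{6}\right) = \frac{17}{3} + \frac{5 J}{6}$)
$D = 97152$ ($D = 2 \left(-176\right) \left(-100 - 176\right) = 2 \left(-176\right) \left(-276\right) = 97152$)
$\left(D + L{\left(-59 \right)}\right) + 18360 = \left(97152 + \left(\frac{17}{3} + \frac{5}{6} \left(-59\right)\right)\right) + 18360 = \left(97152 + \left(\frac{17}{3} - \frac{295}{6}\right)\right) + 18360 = \left(97152 - \frac{87}{2}\right) + 18360 = \frac{194217}{2} + 18360 = \frac{230937}{2}$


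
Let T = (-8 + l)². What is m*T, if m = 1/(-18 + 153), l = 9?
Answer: 1/135 ≈ 0.0074074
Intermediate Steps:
m = 1/135 ≈ 0.0074074
T = 1 (T = (-8 + 9)² = 1² = 1)
m*T = (1/135)*1 = 1/135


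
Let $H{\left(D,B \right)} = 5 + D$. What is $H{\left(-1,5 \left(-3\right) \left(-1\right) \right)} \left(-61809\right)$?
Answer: $-247236$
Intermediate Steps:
$H{\left(-1,5 \left(-3\right) \left(-1\right) \right)} \left(-61809\right) = \left(5 - 1\right) \left(-61809\right) = 4 \left(-61809\right) = -247236$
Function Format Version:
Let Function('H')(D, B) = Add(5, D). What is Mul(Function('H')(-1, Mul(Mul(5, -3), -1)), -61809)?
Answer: -247236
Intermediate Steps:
Mul(Function('H')(-1, Mul(Mul(5, -3), -1)), -61809) = Mul(Add(5, -1), -61809) = Mul(4, -61809) = -247236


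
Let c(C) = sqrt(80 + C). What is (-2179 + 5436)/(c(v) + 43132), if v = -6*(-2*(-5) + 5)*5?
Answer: 70240462/930184897 - 3257*I*sqrt(370)/1860369794 ≈ 0.075512 - 3.3676e-5*I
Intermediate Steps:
v = -450 (v = -6*(10 + 5)*5 = -6*15*5 = -90*5 = -450)
(-2179 + 5436)/(c(v) + 43132) = (-2179 + 5436)/(sqrt(80 - 450) + 43132) = 3257/(sqrt(-370) + 43132) = 3257/(I*sqrt(370) + 43132) = 3257/(43132 + I*sqrt(370))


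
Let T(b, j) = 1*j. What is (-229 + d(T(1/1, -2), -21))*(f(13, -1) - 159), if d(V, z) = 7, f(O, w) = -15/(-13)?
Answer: 455544/13 ≈ 35042.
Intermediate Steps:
f(O, w) = 15/13 (f(O, w) = -15*(-1/13) = 15/13)
T(b, j) = j
(-229 + d(T(1/1, -2), -21))*(f(13, -1) - 159) = (-229 + 7)*(15/13 - 159) = -222*(-2052/13) = 455544/13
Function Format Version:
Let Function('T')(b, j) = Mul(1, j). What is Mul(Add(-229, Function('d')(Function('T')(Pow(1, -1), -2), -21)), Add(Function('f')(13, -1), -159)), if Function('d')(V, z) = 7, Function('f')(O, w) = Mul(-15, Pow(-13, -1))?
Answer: Rational(455544, 13) ≈ 35042.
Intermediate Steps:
Function('f')(O, w) = Rational(15, 13) (Function('f')(O, w) = Mul(-15, Rational(-1, 13)) = Rational(15, 13))
Function('T')(b, j) = j
Mul(Add(-229, Function('d')(Function('T')(Pow(1, -1), -2), -21)), Add(Function('f')(13, -1), -159)) = Mul(Add(-229, 7), Add(Rational(15, 13), -159)) = Mul(-222, Rational(-2052, 13)) = Rational(455544, 13)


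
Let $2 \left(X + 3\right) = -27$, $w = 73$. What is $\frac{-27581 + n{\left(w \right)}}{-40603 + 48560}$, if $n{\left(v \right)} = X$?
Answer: $- \frac{55195}{15914} \approx -3.4683$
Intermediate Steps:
$X = - \frac{33}{2}$ ($X = -3 + \frac{1}{2} \left(-27\right) = -3 - \frac{27}{2} = - \frac{33}{2} \approx -16.5$)
$n{\left(v \right)} = - \frac{33}{2}$
$\frac{-27581 + n{\left(w \right)}}{-40603 + 48560} = \frac{-27581 - \frac{33}{2}}{-40603 + 48560} = - \frac{55195}{2 \cdot 7957} = \left(- \frac{55195}{2}\right) \frac{1}{7957} = - \frac{55195}{15914}$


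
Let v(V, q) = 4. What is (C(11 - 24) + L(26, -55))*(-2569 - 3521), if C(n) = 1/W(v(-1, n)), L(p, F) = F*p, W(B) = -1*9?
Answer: 26128130/3 ≈ 8.7094e+6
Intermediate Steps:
W(B) = -9
C(n) = -⅑ (C(n) = 1/(-9) = -⅑)
(C(11 - 24) + L(26, -55))*(-2569 - 3521) = (-⅑ - 55*26)*(-2569 - 3521) = (-⅑ - 1430)*(-6090) = -12871/9*(-6090) = 26128130/3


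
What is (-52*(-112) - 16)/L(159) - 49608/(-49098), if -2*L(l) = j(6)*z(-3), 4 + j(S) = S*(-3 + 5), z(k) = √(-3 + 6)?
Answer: 8268/8183 - 484*√3 ≈ -837.30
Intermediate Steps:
z(k) = √3
j(S) = -4 + 2*S (j(S) = -4 + S*(-3 + 5) = -4 + S*2 = -4 + 2*S)
L(l) = -4*√3 (L(l) = -(-4 + 2*6)*√3/2 = -(-4 + 12)*√3/2 = -4*√3)
(-52*(-112) - 16)/L(159) - 49608/(-49098) = (-52*(-112) - 16)/((-4*√3)) - 49608/(-49098) = (5824 - 16)*(-√3/12) - 49608*(-1/49098) = 5808*(-√3/12) + 8268/8183 = -484*√3 + 8268/8183 = 8268/8183 - 484*√3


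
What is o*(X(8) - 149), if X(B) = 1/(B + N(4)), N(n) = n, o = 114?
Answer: -33953/2 ≈ -16977.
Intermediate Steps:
X(B) = 1/(4 + B) (X(B) = 1/(B + 4) = 1/(4 + B))
o*(X(8) - 149) = 114*(1/(4 + 8) - 149) = 114*(1/12 - 149) = 114*(-1787/12) = -33953/2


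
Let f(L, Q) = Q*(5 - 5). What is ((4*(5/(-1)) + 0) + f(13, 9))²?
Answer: 400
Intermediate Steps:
f(L, Q) = 0 (f(L, Q) = Q*0 = 0)
((4*(5/(-1)) + 0) + f(13, 9))² = ((4*(5/(-1)) + 0) + 0)² = ((4*(5*(-1)) + 0) + 0)² = ((4*(-5) + 0) + 0)² = ((-20 + 0) + 0)² = (-20 + 0)² = (-20)² = 400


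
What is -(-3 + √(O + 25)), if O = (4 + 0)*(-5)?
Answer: 3 - √5 ≈ 0.76393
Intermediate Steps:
O = -20 (O = 4*(-5) = -20)
-(-3 + √(O + 25)) = -(-3 + √(-20 + 25)) = -(-3 + √5) = 3 - √5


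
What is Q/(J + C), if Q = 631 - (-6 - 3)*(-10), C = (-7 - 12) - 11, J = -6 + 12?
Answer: -541/24 ≈ -22.542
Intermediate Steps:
J = 6
C = -30 (C = -19 - 11 = -30)
Q = 541 (Q = 631 - (-9)*(-10) = 631 - 1*90 = 631 - 90 = 541)
Q/(J + C) = 541/(6 - 30) = 541/(-24) = 541*(-1/24) = -541/24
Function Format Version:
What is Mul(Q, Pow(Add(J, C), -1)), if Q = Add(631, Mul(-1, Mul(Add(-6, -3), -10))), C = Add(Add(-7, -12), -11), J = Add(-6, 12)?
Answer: Rational(-541, 24) ≈ -22.542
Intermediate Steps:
J = 6
C = -30 (C = Add(-19, -11) = -30)
Q = 541 (Q = Add(631, Mul(-1, Mul(-9, -10))) = Add(631, Mul(-1, 90)) = Add(631, -90) = 541)
Mul(Q, Pow(Add(J, C), -1)) = Mul(541, Pow(Add(6, -30), -1)) = Mul(541, Pow(-24, -1)) = Mul(541, Rational(-1, 24)) = Rational(-541, 24)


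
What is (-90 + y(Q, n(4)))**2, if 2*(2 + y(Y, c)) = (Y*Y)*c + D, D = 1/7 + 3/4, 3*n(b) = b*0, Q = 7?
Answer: 26286129/3136 ≈ 8382.1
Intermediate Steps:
n(b) = 0 (n(b) = (b*0)/3 = (1/3)*0 = 0)
D = 25/28 (D = 1*(1/7) + 3*(1/4) = 1/7 + 3/4 = 25/28 ≈ 0.89286)
y(Y, c) = -87/56 + c*Y**2/2 (y(Y, c) = -2 + ((Y*Y)*c + 25/28)/2 = -2 + (Y**2*c + 25/28)/2 = -2 + (c*Y**2 + 25/28)/2 = -2 + (25/28 + c*Y**2)/2 = -2 + (25/56 + c*Y**2/2) = -87/56 + c*Y**2/2)
(-90 + y(Q, n(4)))**2 = (-90 + (-87/56 + (1/2)*0*7**2))**2 = (-90 + (-87/56 + (1/2)*0*49))**2 = (-90 + (-87/56 + 0))**2 = (-90 - 87/56)**2 = (-5127/56)**2 = 26286129/3136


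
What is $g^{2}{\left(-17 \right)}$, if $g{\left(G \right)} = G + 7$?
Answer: $100$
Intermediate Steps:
$g{\left(G \right)} = 7 + G$
$g^{2}{\left(-17 \right)} = \left(7 - 17\right)^{2} = \left(-10\right)^{2} = 100$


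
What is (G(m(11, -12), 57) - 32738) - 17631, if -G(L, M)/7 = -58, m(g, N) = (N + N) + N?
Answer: -49963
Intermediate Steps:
m(g, N) = 3*N (m(g, N) = 2*N + N = 3*N)
G(L, M) = 406 (G(L, M) = -7*(-58) = 406)
(G(m(11, -12), 57) - 32738) - 17631 = (406 - 32738) - 17631 = -32332 - 17631 = -49963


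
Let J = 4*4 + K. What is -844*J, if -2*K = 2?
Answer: -12660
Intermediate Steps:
K = -1 (K = -½*2 = -1)
J = 15 (J = 4*4 - 1 = 16 - 1 = 15)
-844*J = -844*15 = -12660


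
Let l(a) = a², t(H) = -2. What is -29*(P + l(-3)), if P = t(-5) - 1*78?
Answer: 2059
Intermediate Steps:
P = -80 (P = -2 - 1*78 = -2 - 78 = -80)
-29*(P + l(-3)) = -29*(-80 + (-3)²) = -29*(-80 + 9) = -29*(-71) = 2059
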